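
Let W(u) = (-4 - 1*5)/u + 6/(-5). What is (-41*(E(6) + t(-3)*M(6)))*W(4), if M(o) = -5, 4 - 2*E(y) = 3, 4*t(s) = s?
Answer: 48093/80 ≈ 601.16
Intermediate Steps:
t(s) = s/4
E(y) = ½ (E(y) = 2 - ½*3 = 2 - 3/2 = ½)
W(u) = -6/5 - 9/u (W(u) = (-4 - 5)/u + 6*(-⅕) = -9/u - 6/5 = -6/5 - 9/u)
(-41*(E(6) + t(-3)*M(6)))*W(4) = (-41*(½ + ((¼)*(-3))*(-5)))*(-6/5 - 9/4) = (-41*(½ - ¾*(-5)))*(-6/5 - 9*¼) = (-41*(½ + 15/4))*(-6/5 - 9/4) = -41*17/4*(-69/20) = -697/4*(-69/20) = 48093/80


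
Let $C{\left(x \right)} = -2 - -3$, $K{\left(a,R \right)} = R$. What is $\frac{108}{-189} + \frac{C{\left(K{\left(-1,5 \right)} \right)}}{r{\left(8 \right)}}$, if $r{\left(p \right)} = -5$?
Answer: $- \frac{27}{35} \approx -0.77143$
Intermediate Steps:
$C{\left(x \right)} = 1$ ($C{\left(x \right)} = -2 + 3 = 1$)
$\frac{108}{-189} + \frac{C{\left(K{\left(-1,5 \right)} \right)}}{r{\left(8 \right)}} = \frac{108}{-189} + 1 \frac{1}{-5} = 108 \left(- \frac{1}{189}\right) + 1 \left(- \frac{1}{5}\right) = - \frac{4}{7} - \frac{1}{5} = - \frac{27}{35}$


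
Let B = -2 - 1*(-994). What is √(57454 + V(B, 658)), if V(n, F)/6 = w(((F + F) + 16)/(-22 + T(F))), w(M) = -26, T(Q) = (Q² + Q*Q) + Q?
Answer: √57298 ≈ 239.37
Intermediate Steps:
B = 992 (B = -2 + 994 = 992)
T(Q) = Q + 2*Q² (T(Q) = (Q² + Q²) + Q = 2*Q² + Q = Q + 2*Q²)
V(n, F) = -156 (V(n, F) = 6*(-26) = -156)
√(57454 + V(B, 658)) = √(57454 - 156) = √57298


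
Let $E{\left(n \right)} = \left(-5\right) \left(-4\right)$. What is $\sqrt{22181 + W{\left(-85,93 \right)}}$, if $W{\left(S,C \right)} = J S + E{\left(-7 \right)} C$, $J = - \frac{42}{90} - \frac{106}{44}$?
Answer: $\frac{7 \sqrt{2158926}}{66} \approx 155.84$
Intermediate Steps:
$E{\left(n \right)} = 20$
$J = - \frac{949}{330}$ ($J = \left(-42\right) \frac{1}{90} - \frac{53}{22} = - \frac{7}{15} - \frac{53}{22} = - \frac{949}{330} \approx -2.8758$)
$W{\left(S,C \right)} = 20 C - \frac{949 S}{330}$ ($W{\left(S,C \right)} = - \frac{949 S}{330} + 20 C = 20 C - \frac{949 S}{330}$)
$\sqrt{22181 + W{\left(-85,93 \right)}} = \sqrt{22181 + \left(20 \cdot 93 - - \frac{16133}{66}\right)} = \sqrt{22181 + \left(1860 + \frac{16133}{66}\right)} = \sqrt{22181 + \frac{138893}{66}} = \sqrt{\frac{1602839}{66}} = \frac{7 \sqrt{2158926}}{66}$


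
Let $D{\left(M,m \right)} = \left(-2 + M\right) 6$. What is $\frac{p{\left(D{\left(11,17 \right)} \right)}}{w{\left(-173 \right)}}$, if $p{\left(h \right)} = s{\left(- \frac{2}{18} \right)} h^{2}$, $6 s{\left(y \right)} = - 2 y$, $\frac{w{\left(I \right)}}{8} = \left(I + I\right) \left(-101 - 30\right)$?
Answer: $\frac{27}{90652} \approx 0.00029784$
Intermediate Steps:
$w{\left(I \right)} = - 2096 I$ ($w{\left(I \right)} = 8 \left(I + I\right) \left(-101 - 30\right) = 8 \cdot 2 I \left(-131\right) = 8 \left(- 262 I\right) = - 2096 I$)
$D{\left(M,m \right)} = -12 + 6 M$
$s{\left(y \right)} = - \frac{y}{3}$ ($s{\left(y \right)} = \frac{\left(-2\right) y}{6} = - \frac{y}{3}$)
$p{\left(h \right)} = \frac{h^{2}}{27}$ ($p{\left(h \right)} = - \frac{\left(-2\right) \frac{1}{18}}{3} h^{2} = \left(- \frac{1}{3}\right) \left(- \frac{1}{9}\right) h^{2} = \frac{h^{2}}{27}$)
$\frac{p{\left(D{\left(11,17 \right)} \right)}}{w{\left(-173 \right)}} = \frac{\frac{1}{27} \left(-12 + 6 \cdot 11\right)^{2}}{\left(-2096\right) \left(-173\right)} = \frac{\frac{1}{27} \left(-12 + 66\right)^{2}}{362608} = \frac{54^{2}}{27} \cdot \frac{1}{362608} = \frac{1}{27} \cdot 2916 \cdot \frac{1}{362608} = 108 \cdot \frac{1}{362608} = \frac{27}{90652}$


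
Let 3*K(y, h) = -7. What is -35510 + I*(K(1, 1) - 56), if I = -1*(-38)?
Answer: -113180/3 ≈ -37727.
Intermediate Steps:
K(y, h) = -7/3 (K(y, h) = (⅓)*(-7) = -7/3)
I = 38
-35510 + I*(K(1, 1) - 56) = -35510 + 38*(-7/3 - 56) = -35510 + 38*(-175/3) = -35510 - 6650/3 = -113180/3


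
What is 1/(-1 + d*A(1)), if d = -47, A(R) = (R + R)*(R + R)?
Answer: -1/189 ≈ -0.0052910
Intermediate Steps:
A(R) = 4*R² (A(R) = (2*R)*(2*R) = 4*R²)
1/(-1 + d*A(1)) = 1/(-1 - 188*1²) = 1/(-1 - 188) = 1/(-189) = -1/189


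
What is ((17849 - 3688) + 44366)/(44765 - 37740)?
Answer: 58527/7025 ≈ 8.3312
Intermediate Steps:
((17849 - 3688) + 44366)/(44765 - 37740) = (14161 + 44366)/7025 = 58527*(1/7025) = 58527/7025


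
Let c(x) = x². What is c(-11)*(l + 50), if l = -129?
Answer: -9559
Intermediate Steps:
c(-11)*(l + 50) = (-11)²*(-129 + 50) = 121*(-79) = -9559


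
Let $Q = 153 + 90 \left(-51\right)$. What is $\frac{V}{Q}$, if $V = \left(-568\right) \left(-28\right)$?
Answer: $- \frac{15904}{4437} \approx -3.5844$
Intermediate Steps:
$V = 15904$
$Q = -4437$ ($Q = 153 - 4590 = -4437$)
$\frac{V}{Q} = \frac{15904}{-4437} = 15904 \left(- \frac{1}{4437}\right) = - \frac{15904}{4437}$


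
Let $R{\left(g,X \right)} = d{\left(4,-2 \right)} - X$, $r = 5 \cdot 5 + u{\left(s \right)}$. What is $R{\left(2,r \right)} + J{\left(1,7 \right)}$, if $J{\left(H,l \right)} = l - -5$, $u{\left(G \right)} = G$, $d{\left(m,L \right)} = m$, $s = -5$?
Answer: $-4$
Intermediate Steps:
$r = 20$ ($r = 5 \cdot 5 - 5 = 25 - 5 = 20$)
$R{\left(g,X \right)} = 4 - X$
$J{\left(H,l \right)} = 5 + l$ ($J{\left(H,l \right)} = l + 5 = 5 + l$)
$R{\left(2,r \right)} + J{\left(1,7 \right)} = \left(4 - 20\right) + \left(5 + 7\right) = \left(4 - 20\right) + 12 = -16 + 12 = -4$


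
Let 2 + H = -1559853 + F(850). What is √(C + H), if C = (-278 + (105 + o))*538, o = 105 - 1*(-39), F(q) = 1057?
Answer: 80*I*√246 ≈ 1254.8*I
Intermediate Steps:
o = 144 (o = 105 + 39 = 144)
H = -1558798 (H = -2 + (-1559853 + 1057) = -2 - 1558796 = -1558798)
C = -15602 (C = (-278 + (105 + 144))*538 = (-278 + 249)*538 = -29*538 = -15602)
√(C + H) = √(-15602 - 1558798) = √(-1574400) = 80*I*√246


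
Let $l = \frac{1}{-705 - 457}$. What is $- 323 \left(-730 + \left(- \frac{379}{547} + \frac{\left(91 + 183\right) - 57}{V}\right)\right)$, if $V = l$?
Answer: $\frac{44679920421}{547} \approx 8.1682 \cdot 10^{7}$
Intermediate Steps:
$l = - \frac{1}{1162}$ ($l = \frac{1}{-1162} = - \frac{1}{1162} \approx -0.00086058$)
$V = - \frac{1}{1162} \approx -0.00086058$
$- 323 \left(-730 + \left(- \frac{379}{547} + \frac{\left(91 + 183\right) - 57}{V}\right)\right) = - 323 \left(-730 + \left(- \frac{379}{547} + \frac{\left(91 + 183\right) - 57}{- \frac{1}{1162}}\right)\right) = - 323 \left(-730 + \left(\left(-379\right) \frac{1}{547} + \left(274 - 57\right) \left(-1162\right)\right)\right) = - 323 \left(-730 + \left(- \frac{379}{547} + 217 \left(-1162\right)\right)\right) = - 323 \left(-730 - \frac{137928617}{547}\right) = \left(-323\right) \left(- \frac{138327927}{547}\right) = \frac{44679920421}{547}$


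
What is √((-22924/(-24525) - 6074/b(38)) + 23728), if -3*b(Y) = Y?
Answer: √23361993433801/31065 ≈ 155.59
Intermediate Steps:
b(Y) = -Y/3
√((-22924/(-24525) - 6074/b(38)) + 23728) = √((-22924/(-24525) - 6074/((-⅓*38))) + 23728) = √((-22924*(-1/24525) - 6074/(-38/3)) + 23728) = √((22924/24525 - 6074*(-3/38)) + 23728) = √((22924/24525 + 9111/19) + 23728) = √(223882831/465975 + 23728) = √(11280537631/465975) = √23361993433801/31065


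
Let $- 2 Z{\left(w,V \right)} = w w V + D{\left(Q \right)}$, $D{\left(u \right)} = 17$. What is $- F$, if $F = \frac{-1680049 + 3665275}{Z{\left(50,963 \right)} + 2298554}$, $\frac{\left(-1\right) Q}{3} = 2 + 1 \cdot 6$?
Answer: $- \frac{3970452}{2189591} \approx -1.8133$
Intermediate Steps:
$Q = -24$ ($Q = - 3 \left(2 + 1 \cdot 6\right) = - 3 \left(2 + 6\right) = \left(-3\right) 8 = -24$)
$Z{\left(w,V \right)} = - \frac{17}{2} - \frac{V w^{2}}{2}$ ($Z{\left(w,V \right)} = - \frac{w w V + 17}{2} = - \frac{w^{2} V + 17}{2} = - \frac{V w^{2} + 17}{2} = - \frac{17 + V w^{2}}{2} = - \frac{17}{2} - \frac{V w^{2}}{2}$)
$F = \frac{3970452}{2189591}$ ($F = \frac{-1680049 + 3665275}{\left(- \frac{17}{2} - \frac{963 \cdot 50^{2}}{2}\right) + 2298554} = \frac{1985226}{\left(- \frac{17}{2} - \frac{963}{2} \cdot 2500\right) + 2298554} = \frac{1985226}{\left(- \frac{17}{2} - 1203750\right) + 2298554} = \frac{1985226}{- \frac{2407517}{2} + 2298554} = \frac{1985226}{\frac{2189591}{2}} = 1985226 \cdot \frac{2}{2189591} = \frac{3970452}{2189591} \approx 1.8133$)
$- F = \left(-1\right) \frac{3970452}{2189591} = - \frac{3970452}{2189591}$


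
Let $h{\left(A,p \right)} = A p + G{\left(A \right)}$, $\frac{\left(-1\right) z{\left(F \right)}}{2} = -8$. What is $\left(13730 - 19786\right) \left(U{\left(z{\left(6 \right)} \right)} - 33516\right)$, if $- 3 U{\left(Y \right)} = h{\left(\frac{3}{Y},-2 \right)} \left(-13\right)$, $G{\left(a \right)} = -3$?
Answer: $203061465$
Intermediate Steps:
$z{\left(F \right)} = 16$ ($z{\left(F \right)} = \left(-2\right) \left(-8\right) = 16$)
$h{\left(A,p \right)} = -3 + A p$ ($h{\left(A,p \right)} = A p - 3 = -3 + A p$)
$U{\left(Y \right)} = -13 - \frac{26}{Y}$ ($U{\left(Y \right)} = - \frac{\left(-3 + \frac{3}{Y} \left(-2\right)\right) \left(-13\right)}{3} = - \frac{\left(-3 - \frac{6}{Y}\right) \left(-13\right)}{3} = - \frac{39 + \frac{78}{Y}}{3} = -13 - \frac{26}{Y}$)
$\left(13730 - 19786\right) \left(U{\left(z{\left(6 \right)} \right)} - 33516\right) = \left(13730 - 19786\right) \left(\left(-13 - \frac{26}{16}\right) - 33516\right) = - 6056 \left(\left(-13 - \frac{13}{8}\right) - 33516\right) = - 6056 \left(- \frac{117}{8} - 33516\right) = \left(-6056\right) \left(- \frac{268245}{8}\right) = 203061465$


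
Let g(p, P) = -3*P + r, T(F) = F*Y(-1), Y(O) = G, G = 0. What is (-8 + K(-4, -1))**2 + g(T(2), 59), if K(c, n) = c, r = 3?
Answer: -30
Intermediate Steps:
Y(O) = 0
T(F) = 0 (T(F) = F*0 = 0)
g(p, P) = 3 - 3*P (g(p, P) = -3*P + 3 = 3 - 3*P)
(-8 + K(-4, -1))**2 + g(T(2), 59) = (-8 - 4)**2 + (3 - 3*59) = (-12)**2 + (3 - 177) = 144 - 174 = -30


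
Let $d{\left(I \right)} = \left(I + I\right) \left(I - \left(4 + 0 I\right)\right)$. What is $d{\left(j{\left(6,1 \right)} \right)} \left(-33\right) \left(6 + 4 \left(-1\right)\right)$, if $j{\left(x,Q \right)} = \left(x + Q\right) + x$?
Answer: $-15444$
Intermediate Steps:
$j{\left(x,Q \right)} = Q + 2 x$ ($j{\left(x,Q \right)} = \left(Q + x\right) + x = Q + 2 x$)
$d{\left(I \right)} = 2 I \left(-4 + I\right)$ ($d{\left(I \right)} = 2 I \left(I + \left(-4 + 0\right)\right) = 2 I \left(I - 4\right) = 2 I \left(-4 + I\right)$)
$d{\left(j{\left(6,1 \right)} \right)} \left(-33\right) \left(6 + 4 \left(-1\right)\right) = 2 \left(1 + 2 \cdot 6\right) \left(-4 + \left(1 + 2 \cdot 6\right)\right) \left(-33\right) \left(6 + 4 \left(-1\right)\right) = 2 \left(1 + 12\right) \left(-4 + \left(1 + 12\right)\right) \left(-33\right) \left(6 - 4\right) = 2 \cdot 13 \left(-4 + 13\right) \left(-33\right) 2 = 2 \cdot 13 \cdot 9 \left(-33\right) 2 = 234 \left(-33\right) 2 = \left(-7722\right) 2 = -15444$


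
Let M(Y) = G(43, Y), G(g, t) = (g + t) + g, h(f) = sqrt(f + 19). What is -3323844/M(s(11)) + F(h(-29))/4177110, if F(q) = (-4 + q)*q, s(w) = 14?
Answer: -347101550296/10442775 - 2*I*sqrt(10)/2088555 ≈ -33238.0 - 3.0282e-6*I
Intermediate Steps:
h(f) = sqrt(19 + f)
F(q) = q*(-4 + q)
G(g, t) = t + 2*g
M(Y) = 86 + Y (M(Y) = Y + 2*43 = Y + 86 = 86 + Y)
-3323844/M(s(11)) + F(h(-29))/4177110 = -3323844/(86 + 14) + (sqrt(19 - 29)*(-4 + sqrt(19 - 29)))/4177110 = -3323844/100 + (sqrt(-10)*(-4 + sqrt(-10)))*(1/4177110) = -3323844*1/100 + ((I*sqrt(10))*(-4 + I*sqrt(10)))*(1/4177110) = -830961/25 + (I*sqrt(10)*(-4 + I*sqrt(10)))*(1/4177110) = -830961/25 + I*sqrt(10)*(-4 + I*sqrt(10))/4177110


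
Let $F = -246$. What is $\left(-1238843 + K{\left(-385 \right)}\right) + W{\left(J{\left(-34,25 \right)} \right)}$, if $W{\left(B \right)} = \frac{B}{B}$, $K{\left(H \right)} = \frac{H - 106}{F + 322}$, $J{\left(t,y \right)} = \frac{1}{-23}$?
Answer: $- \frac{94152483}{76} \approx -1.2388 \cdot 10^{6}$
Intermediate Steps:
$J{\left(t,y \right)} = - \frac{1}{23}$
$K{\left(H \right)} = - \frac{53}{38} + \frac{H}{76}$ ($K{\left(H \right)} = \frac{H - 106}{-246 + 322} = \frac{-106 + H}{76} = \left(-106 + H\right) \frac{1}{76} = - \frac{53}{38} + \frac{H}{76}$)
$W{\left(B \right)} = 1$
$\left(-1238843 + K{\left(-385 \right)}\right) + W{\left(J{\left(-34,25 \right)} \right)} = \left(-1238843 + \left(- \frac{53}{38} + \frac{1}{76} \left(-385\right)\right)\right) + 1 = \left(-1238843 - \frac{491}{76}\right) + 1 = - \frac{94152559}{76} + 1 = - \frac{94152483}{76}$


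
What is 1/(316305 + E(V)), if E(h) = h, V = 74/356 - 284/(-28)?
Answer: 1246/394128927 ≈ 3.1614e-6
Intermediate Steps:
V = 12897/1246 (V = 74*(1/356) - 284*(-1/28) = 37/178 + 71/7 = 12897/1246 ≈ 10.351)
1/(316305 + E(V)) = 1/(316305 + 12897/1246) = 1/(394128927/1246) = 1246/394128927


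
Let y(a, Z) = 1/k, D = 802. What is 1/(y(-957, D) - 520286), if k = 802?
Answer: -802/417269371 ≈ -1.9220e-6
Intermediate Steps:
y(a, Z) = 1/802
1/(y(-957, D) - 520286) = 1/(1/802 - 520286) = 1/(-417269371/802) = -802/417269371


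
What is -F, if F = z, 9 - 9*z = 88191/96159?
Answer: -86360/96159 ≈ -0.89810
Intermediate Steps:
z = 86360/96159 (z = 1 - 9799/96159 = 86360/96159 ≈ 0.89810)
F = 86360/96159 ≈ 0.89810
-F = -1*86360/96159 = -86360/96159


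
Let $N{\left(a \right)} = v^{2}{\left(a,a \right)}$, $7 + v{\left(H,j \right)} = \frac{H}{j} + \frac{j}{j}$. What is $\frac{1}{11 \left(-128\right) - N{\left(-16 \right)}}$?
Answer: $- \frac{1}{1433} \approx -0.00069784$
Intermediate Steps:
$v{\left(H,j \right)} = -6 + \frac{H}{j}$ ($v{\left(H,j \right)} = -7 + \left(\frac{H}{j} + \frac{j}{j}\right) = -7 + \left(\frac{H}{j} + 1\right) = -7 + \left(1 + \frac{H}{j}\right) = -6 + \frac{H}{j}$)
$N{\left(a \right)} = 25$ ($N{\left(a \right)} = \left(-6 + \frac{a}{a}\right)^{2} = \left(-6 + 1\right)^{2} = \left(-5\right)^{2} = 25$)
$\frac{1}{11 \left(-128\right) - N{\left(-16 \right)}} = \frac{1}{11 \left(-128\right) - 25} = \frac{1}{-1408 - 25} = \frac{1}{-1433} = - \frac{1}{1433}$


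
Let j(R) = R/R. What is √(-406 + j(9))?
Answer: 9*I*√5 ≈ 20.125*I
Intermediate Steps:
j(R) = 1
√(-406 + j(9)) = √(-406 + 1) = √(-405) = 9*I*√5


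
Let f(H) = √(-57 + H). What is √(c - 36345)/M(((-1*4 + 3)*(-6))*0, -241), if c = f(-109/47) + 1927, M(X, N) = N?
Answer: -√(-76029362 + 94*I*√32759)/11327 ≈ -8.6131e-5 - 0.7698*I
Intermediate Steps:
c = 1927 + 2*I*√32759/47 (c = √(-57 - 109/47) + 1927 = √(-2788/47) + 1927 = 2*I*√32759/47 + 1927 = 1927 + 2*I*√32759/47 ≈ 1927.0 + 7.7019*I)
√(c - 36345)/M(((-1*4 + 3)*(-6))*0, -241) = √((1927 + 2*I*√32759/47) - 36345)/(-241) = √(-34418 + 2*I*√32759/47)*(-1/241) = -√(-34418 + 2*I*√32759/47)/241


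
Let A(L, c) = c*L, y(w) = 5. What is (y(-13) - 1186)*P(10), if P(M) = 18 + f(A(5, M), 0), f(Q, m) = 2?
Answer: -23620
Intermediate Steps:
A(L, c) = L*c
P(M) = 20 (P(M) = 18 + 2 = 20)
(y(-13) - 1186)*P(10) = (5 - 1186)*20 = -1181*20 = -23620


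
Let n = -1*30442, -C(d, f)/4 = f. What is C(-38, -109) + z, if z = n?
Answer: -30006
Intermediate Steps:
C(d, f) = -4*f
n = -30442
z = -30442
C(-38, -109) + z = -4*(-109) - 30442 = 436 - 30442 = -30006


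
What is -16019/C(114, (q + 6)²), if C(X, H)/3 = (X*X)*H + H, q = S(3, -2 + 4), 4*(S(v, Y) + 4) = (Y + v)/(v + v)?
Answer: -3075648/36508573 ≈ -0.084244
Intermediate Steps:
S(v, Y) = -4 + (Y + v)/(8*v) (S(v, Y) = -4 + ((Y + v)/(v + v))/4 = -4 + ((Y + v)/((2*v)))/4 = -4 + ((Y + v)*(1/(2*v)))/4 = -4 + ((Y + v)/(2*v))/4 = -4 + (Y + v)/(8*v))
q = -91/24 (q = (⅛)*((-2 + 4) - 31*3)/3 = (⅛)*(⅓)*(2 - 93) = (⅛)*(⅓)*(-91) = -91/24 ≈ -3.7917)
C(X, H) = 3*H + 3*H*X² (C(X, H) = 3*((X*X)*H + H) = 3*(X²*H + H) = 3*(H*X² + H) = 3*(H + H*X²) = 3*H + 3*H*X²)
-16019/C(114, (q + 6)²) = -16019*1/(3*(1 + 114²)*(-91/24 + 6)²) = -16019*192/(2809*(1 + 12996)) = -16019/(3*(2809/576)*12997) = -16019/36508573/192 = -16019*192/36508573 = -3075648/36508573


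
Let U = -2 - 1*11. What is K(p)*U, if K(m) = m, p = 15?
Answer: -195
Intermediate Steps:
U = -13 (U = -2 - 11 = -13)
K(p)*U = 15*(-13) = -195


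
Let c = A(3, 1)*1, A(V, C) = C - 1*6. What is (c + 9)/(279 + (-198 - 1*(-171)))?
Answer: 1/63 ≈ 0.015873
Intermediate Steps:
A(V, C) = -6 + C (A(V, C) = C - 6 = -6 + C)
c = -5 (c = (-6 + 1)*1 = -5*1 = -5)
(c + 9)/(279 + (-198 - 1*(-171))) = (-5 + 9)/(279 + (-198 - 1*(-171))) = 4/(279 + (-198 + 171)) = 4/(279 - 27) = 4/252 = 4*(1/252) = 1/63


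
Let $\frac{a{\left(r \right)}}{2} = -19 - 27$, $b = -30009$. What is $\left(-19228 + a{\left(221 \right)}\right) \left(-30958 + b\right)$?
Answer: $1177882440$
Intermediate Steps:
$a{\left(r \right)} = -92$ ($a{\left(r \right)} = 2 \left(-19 - 27\right) = 2 \left(-46\right) = -92$)
$\left(-19228 + a{\left(221 \right)}\right) \left(-30958 + b\right) = \left(-19228 - 92\right) \left(-30958 - 30009\right) = \left(-19320\right) \left(-60967\right) = 1177882440$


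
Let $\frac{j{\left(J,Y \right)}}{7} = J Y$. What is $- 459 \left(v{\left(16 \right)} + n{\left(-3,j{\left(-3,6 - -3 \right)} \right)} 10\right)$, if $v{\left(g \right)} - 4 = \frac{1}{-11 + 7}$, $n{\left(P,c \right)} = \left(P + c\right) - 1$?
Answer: $\frac{3536595}{4} \approx 8.8415 \cdot 10^{5}$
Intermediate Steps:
$j{\left(J,Y \right)} = 7 J Y$
$n{\left(P,c \right)} = -1 + P + c$
$v{\left(g \right)} = \frac{15}{4}$ ($v{\left(g \right)} = 4 + \frac{1}{-11 + 7} = 4 + \frac{1}{-4} = 4 - \frac{1}{4} = \frac{15}{4}$)
$- 459 \left(v{\left(16 \right)} + n{\left(-3,j{\left(-3,6 - -3 \right)} \right)} 10\right) = - 459 \left(\frac{15}{4} + \left(-1 - 3 + 7 \left(-3\right) \left(6 - -3\right)\right) 10\right) = - 459 \left(\frac{15}{4} + \left(-1 - 3 + 7 \left(-3\right) \left(6 + 3\right)\right) 10\right) = - 459 \left(\frac{15}{4} + \left(-1 - 3 + 7 \left(-3\right) 9\right) 10\right) = - 459 \left(\frac{15}{4} + \left(-1 - 3 - 189\right) 10\right) = - 459 \left(\frac{15}{4} - 1930\right) = \left(-459\right) \left(- \frac{7705}{4}\right) = \frac{3536595}{4}$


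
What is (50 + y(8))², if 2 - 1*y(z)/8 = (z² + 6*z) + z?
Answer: 799236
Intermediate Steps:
y(z) = 16 - 56*z - 8*z² (y(z) = 16 - 8*((z² + 6*z) + z) = 16 - 8*(z² + 7*z) = 16 + (-56*z - 8*z²) = 16 - 56*z - 8*z²)
(50 + y(8))² = (50 + (16 - 56*8 - 8*8²))² = (50 + (16 - 448 - 8*64))² = (50 + (16 - 448 - 512))² = (50 - 944)² = (-894)² = 799236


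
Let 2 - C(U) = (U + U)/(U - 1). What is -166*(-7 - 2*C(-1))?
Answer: 1494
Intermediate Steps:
C(U) = 2 - 2*U/(-1 + U) (C(U) = 2 - (U + U)/(U - 1) = 2 - 2*U/(-1 + U))
-166*(-7 - 2*C(-1)) = -166*(-7 - (-4)/(-1 - 1)) = -166*(-7 - (-4)/(-2)) = -166*(-7 - (-4)*(-1)/2) = -166*(-7 - 2*1) = -166*(-7 - 2) = -166*(-9) = 1494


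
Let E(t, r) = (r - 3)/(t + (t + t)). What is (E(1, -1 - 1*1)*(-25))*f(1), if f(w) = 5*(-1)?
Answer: -625/3 ≈ -208.33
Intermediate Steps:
f(w) = -5
E(t, r) = (-3 + r)/(3*t) (E(t, r) = (-3 + r)/(t + 2*t) = (-3 + r)/((3*t)) = (-3 + r)*(1/(3*t)) = (-3 + r)/(3*t))
(E(1, -1 - 1*1)*(-25))*f(1) = (((1/3)*(-3 + (-1 - 1*1))/1)*(-25))*(-5) = (((1/3)*1*(-3 + (-1 - 1)))*(-25))*(-5) = (((1/3)*1*(-3 - 2))*(-25))*(-5) = (((1/3)*1*(-5))*(-25))*(-5) = -5/3*(-25)*(-5) = (125/3)*(-5) = -625/3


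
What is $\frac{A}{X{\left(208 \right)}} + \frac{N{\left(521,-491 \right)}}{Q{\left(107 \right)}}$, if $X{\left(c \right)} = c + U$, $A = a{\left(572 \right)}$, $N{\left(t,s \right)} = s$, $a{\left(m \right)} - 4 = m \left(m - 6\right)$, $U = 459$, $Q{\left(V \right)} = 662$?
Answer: $\frac{7379275}{15226} \approx 484.65$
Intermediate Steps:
$a{\left(m \right)} = 4 + m \left(-6 + m\right)$ ($a{\left(m \right)} = 4 + m \left(m - 6\right) = 4 + m \left(-6 + m\right)$)
$A = 323756$ ($A = 4 + 572^{2} - 3432 = 4 + 327184 - 3432 = 323756$)
$X{\left(c \right)} = 459 + c$ ($X{\left(c \right)} = c + 459 = 459 + c$)
$\frac{A}{X{\left(208 \right)}} + \frac{N{\left(521,-491 \right)}}{Q{\left(107 \right)}} = \frac{323756}{459 + 208} - \frac{491}{662} = \frac{323756}{667} - \frac{491}{662} = 323756 \cdot \frac{1}{667} - \frac{491}{662} = \frac{11164}{23} - \frac{491}{662} = \frac{7379275}{15226}$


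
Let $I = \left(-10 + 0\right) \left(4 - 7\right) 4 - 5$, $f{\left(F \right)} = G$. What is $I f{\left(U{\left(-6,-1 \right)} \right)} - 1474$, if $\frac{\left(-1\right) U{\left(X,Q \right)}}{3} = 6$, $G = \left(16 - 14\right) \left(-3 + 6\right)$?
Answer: $-784$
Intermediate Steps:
$G = 6$ ($G = 2 \cdot 3 = 6$)
$U{\left(X,Q \right)} = -18$ ($U{\left(X,Q \right)} = \left(-3\right) 6 = -18$)
$f{\left(F \right)} = 6$
$I = 115$ ($I = \left(-10\right) \left(-3\right) 4 - 5 = 30 \cdot 4 - 5 = 120 - 5 = 115$)
$I f{\left(U{\left(-6,-1 \right)} \right)} - 1474 = 115 \cdot 6 - 1474 = 690 - 1474 = -784$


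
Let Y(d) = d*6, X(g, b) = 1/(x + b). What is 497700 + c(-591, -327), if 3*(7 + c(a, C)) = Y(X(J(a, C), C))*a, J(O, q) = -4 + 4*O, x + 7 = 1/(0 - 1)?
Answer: 166728337/335 ≈ 4.9770e+5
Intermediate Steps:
x = -8 (x = -7 + 1/(0 - 1) = -7 + 1/(-1) = -7 - 1 = -8)
X(g, b) = 1/(-8 + b)
Y(d) = 6*d
c(a, C) = -7 + 2*a/(-8 + C) (c(a, C) = -7 + ((6/(-8 + C))*a)/3 = -7 + (6*a/(-8 + C))/3 = -7 + 2*a/(-8 + C))
497700 + c(-591, -327) = 497700 + (56 - 7*(-327) + 2*(-591))/(-8 - 327) = 497700 + (56 + 2289 - 1182)/(-335) = 497700 - 1/335*1163 = 497700 - 1163/335 = 166728337/335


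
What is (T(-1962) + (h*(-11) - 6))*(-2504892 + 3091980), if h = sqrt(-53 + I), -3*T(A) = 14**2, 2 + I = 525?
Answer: -41878944 - 6457968*sqrt(470) ≈ -1.8188e+8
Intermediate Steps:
I = 523 (I = -2 + 525 = 523)
T(A) = -196/3 (T(A) = -1/3*14**2 = -1/3*196 = -196/3)
h = sqrt(470) (h = sqrt(-53 + 523) = sqrt(470) ≈ 21.679)
(T(-1962) + (h*(-11) - 6))*(-2504892 + 3091980) = (-196/3 + (sqrt(470)*(-11) - 6))*(-2504892 + 3091980) = (-196/3 + (-11*sqrt(470) - 6))*587088 = (-196/3 + (-6 - 11*sqrt(470)))*587088 = (-214/3 - 11*sqrt(470))*587088 = -41878944 - 6457968*sqrt(470)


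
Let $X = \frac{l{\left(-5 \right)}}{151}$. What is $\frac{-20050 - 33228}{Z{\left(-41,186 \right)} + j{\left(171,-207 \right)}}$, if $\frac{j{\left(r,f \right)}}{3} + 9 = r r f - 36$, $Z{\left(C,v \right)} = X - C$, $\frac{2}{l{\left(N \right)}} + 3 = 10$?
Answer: $\frac{56314846}{19193804033} \approx 0.002934$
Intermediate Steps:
$l{\left(N \right)} = \frac{2}{7}$ ($l{\left(N \right)} = \frac{2}{-3 + 10} = \frac{2}{7}$)
$X = \frac{2}{1057}$ ($X = \frac{2}{7 \cdot 151} = \frac{2}{7} \cdot \frac{1}{151} = \frac{2}{1057} \approx 0.0018921$)
$Z{\left(C,v \right)} = \frac{2}{1057} - C$
$j{\left(r,f \right)} = -135 + 3 f r^{2}$ ($j{\left(r,f \right)} = -27 + 3 \left(r r f - 36\right) = -27 + 3 \left(r^{2} f - 36\right) = -27 + 3 \left(f r^{2} - 36\right) = -27 + 3 \left(-36 + f r^{2}\right) = -27 + \left(-108 + 3 f r^{2}\right) = -135 + 3 f r^{2}$)
$\frac{-20050 - 33228}{Z{\left(-41,186 \right)} + j{\left(171,-207 \right)}} = \frac{-20050 - 33228}{\left(\frac{2}{1057} - -41\right) + \left(-135 + 3 \left(-207\right) 171^{2}\right)} = - \frac{53278}{\left(\frac{2}{1057} + 41\right) + \left(-135 + 3 \left(-207\right) 29241\right)} = - \frac{53278}{\frac{43339}{1057} - 18158796} = - \frac{53278}{- \frac{19193804033}{1057}} = \left(-53278\right) \left(- \frac{1057}{19193804033}\right) = \frac{56314846}{19193804033}$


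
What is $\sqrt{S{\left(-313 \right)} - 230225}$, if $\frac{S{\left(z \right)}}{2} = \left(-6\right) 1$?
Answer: $i \sqrt{230237} \approx 479.83 i$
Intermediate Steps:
$S{\left(z \right)} = -12$ ($S{\left(z \right)} = 2 \left(\left(-6\right) 1\right) = 2 \left(-6\right) = -12$)
$\sqrt{S{\left(-313 \right)} - 230225} = \sqrt{-12 - 230225} = \sqrt{-230237} = i \sqrt{230237}$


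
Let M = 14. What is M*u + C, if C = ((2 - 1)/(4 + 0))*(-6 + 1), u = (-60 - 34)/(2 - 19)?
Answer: 5179/68 ≈ 76.162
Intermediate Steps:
u = 94/17 (u = -94/(-17) = -94*(-1/17) = 94/17 ≈ 5.5294)
C = -5/4 (C = (1/4)*(-5) = (1*(¼))*(-5) = (¼)*(-5) = -5/4 ≈ -1.2500)
M*u + C = 14*(94/17) - 5/4 = 1316/17 - 5/4 = 5179/68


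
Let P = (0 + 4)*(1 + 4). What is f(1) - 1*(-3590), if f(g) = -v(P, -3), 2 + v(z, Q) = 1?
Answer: 3591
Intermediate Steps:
P = 20 (P = 4*5 = 20)
v(z, Q) = -1 (v(z, Q) = -2 + 1 = -1)
f(g) = 1 (f(g) = -1*(-1) = 1)
f(1) - 1*(-3590) = 1 - 1*(-3590) = 1 + 3590 = 3591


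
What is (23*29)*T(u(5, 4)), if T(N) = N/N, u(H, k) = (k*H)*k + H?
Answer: 667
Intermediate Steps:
u(H, k) = H + H*k² (u(H, k) = (H*k)*k + H = H*k² + H = H + H*k²)
T(N) = 1
(23*29)*T(u(5, 4)) = (23*29)*1 = 667*1 = 667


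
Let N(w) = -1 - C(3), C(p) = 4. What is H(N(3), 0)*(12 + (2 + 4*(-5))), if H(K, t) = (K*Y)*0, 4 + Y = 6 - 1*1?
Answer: 0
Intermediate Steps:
Y = 1 (Y = -4 + (6 - 1*1) = -4 + (6 - 1) = -4 + 5 = 1)
N(w) = -5 (N(w) = -1 - 1*4 = -1 - 4 = -5)
H(K, t) = 0 (H(K, t) = (K*1)*0 = K*0 = 0)
H(N(3), 0)*(12 + (2 + 4*(-5))) = 0*(12 + (2 + 4*(-5))) = 0*(12 + (2 - 20)) = 0*(12 - 18) = 0*(-6) = 0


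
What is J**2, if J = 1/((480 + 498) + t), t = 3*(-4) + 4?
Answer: 1/940900 ≈ 1.0628e-6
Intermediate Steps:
t = -8 (t = -12 + 4 = -8)
J = 1/970 (J = 1/((480 + 498) - 8) = 1/(978 - 8) = 1/970 ≈ 0.0010309)
J**2 = (1/970)**2 = 1/940900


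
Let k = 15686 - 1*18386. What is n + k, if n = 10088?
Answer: 7388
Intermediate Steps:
k = -2700 (k = 15686 - 18386 = -2700)
n + k = 10088 - 2700 = 7388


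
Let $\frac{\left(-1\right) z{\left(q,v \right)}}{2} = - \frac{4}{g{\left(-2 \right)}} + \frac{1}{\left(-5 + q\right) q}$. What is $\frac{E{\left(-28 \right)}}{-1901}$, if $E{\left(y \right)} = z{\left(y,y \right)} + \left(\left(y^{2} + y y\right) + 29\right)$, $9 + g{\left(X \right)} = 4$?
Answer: $- \frac{3685369}{4391310} \approx -0.83924$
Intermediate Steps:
$g{\left(X \right)} = -5$ ($g{\left(X \right)} = -9 + 4 = -5$)
$z{\left(q,v \right)} = - \frac{8}{5} - \frac{2}{q \left(-5 + q\right)}$ ($z{\left(q,v \right)} = - 2 \left(- \frac{4}{-5} + \frac{1}{\left(-5 + q\right) q}\right) = - 2 \left(\left(-4\right) \left(- \frac{1}{5}\right) + \frac{1}{q \left(-5 + q\right)}\right) = - 2 \left(\frac{4}{5} + \frac{1}{q \left(-5 + q\right)}\right) = - \frac{8}{5} - \frac{2}{q \left(-5 + q\right)}$)
$E{\left(y \right)} = 29 + 2 y^{2} + \frac{2 \left(-5 - 4 y^{2} + 20 y\right)}{5 y \left(-5 + y\right)}$ ($E{\left(y \right)} = \frac{2 \left(-5 - 4 y^{2} + 20 y\right)}{5 y \left(-5 + y\right)} + \left(\left(y^{2} + y y\right) + 29\right) = \frac{2 \left(-5 - 4 y^{2} + 20 y\right)}{5 y \left(-5 + y\right)} + \left(\left(y^{2} + y^{2}\right) + 29\right) = \frac{2 \left(-5 - 4 y^{2} + 20 y\right)}{5 y \left(-5 + y\right)} + \left(2 y^{2} + 29\right) = \frac{2 \left(-5 - 4 y^{2} + 20 y\right)}{5 y \left(-5 + y\right)} + \left(29 + 2 y^{2}\right) = 29 + 2 y^{2} + \frac{2 \left(-5 - 4 y^{2} + 20 y\right)}{5 y \left(-5 + y\right)}$)
$\frac{E{\left(-28 \right)}}{-1901} = \frac{\frac{1}{5} \frac{1}{-28} \frac{1}{-5 - 28} \left(-10 - -19180 - 50 \left(-28\right)^{3} + 10 \left(-28\right)^{4} + 137 \left(-28\right)^{2}\right)}{-1901} = \frac{1}{5} \left(- \frac{1}{28}\right) \frac{1}{-33} \left(-10 + 19180 - -1097600 + 10 \cdot 614656 + 137 \cdot 784\right) \left(- \frac{1}{1901}\right) = \frac{1}{5} \left(- \frac{1}{28}\right) \left(- \frac{1}{33}\right) \left(-10 + 19180 + 1097600 + 6146560 + 107408\right) \left(- \frac{1}{1901}\right) = \frac{1}{5} \left(- \frac{1}{28}\right) \left(- \frac{1}{33}\right) 7370738 \left(- \frac{1}{1901}\right) = \frac{3685369}{2310} \left(- \frac{1}{1901}\right) = - \frac{3685369}{4391310}$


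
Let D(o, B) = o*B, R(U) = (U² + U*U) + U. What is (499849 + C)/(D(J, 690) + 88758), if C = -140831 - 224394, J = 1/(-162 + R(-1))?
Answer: 235592/155319 ≈ 1.5168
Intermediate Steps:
R(U) = U + 2*U² (R(U) = (U² + U²) + U = 2*U² + U = U + 2*U²)
J = -1/161 (J = 1/(-162 - (1 + 2*(-1))) = 1/(-162 - (1 - 2)) = 1/(-162 - 1*(-1)) = 1/(-162 + 1) = 1/(-161) = -1/161 ≈ -0.0062112)
D(o, B) = B*o
C = -365225
(499849 + C)/(D(J, 690) + 88758) = (499849 - 365225)/(690*(-1/161) + 88758) = 134624/(-30/7 + 88758) = 134624/(621276/7) = 134624*(7/621276) = 235592/155319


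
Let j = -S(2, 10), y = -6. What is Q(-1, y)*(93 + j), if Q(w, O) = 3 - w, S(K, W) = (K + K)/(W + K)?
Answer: 1112/3 ≈ 370.67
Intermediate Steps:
S(K, W) = 2*K/(K + W) (S(K, W) = (2*K)/(K + W) = 2*K/(K + W))
j = -1/3 (j = -2*2/(2 + 10) = -2*2/12 = -1*1/3 = -1/3 ≈ -0.33333)
Q(-1, y)*(93 + j) = (3 - 1*(-1))*(93 - 1/3) = (3 + 1)*(278/3) = 4*(278/3) = 1112/3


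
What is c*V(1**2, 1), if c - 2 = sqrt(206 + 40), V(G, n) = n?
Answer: 2 + sqrt(246) ≈ 17.684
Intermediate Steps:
c = 2 + sqrt(246) (c = 2 + sqrt(206 + 40) = 2 + sqrt(246) ≈ 17.684)
c*V(1**2, 1) = (2 + sqrt(246))*1 = 2 + sqrt(246)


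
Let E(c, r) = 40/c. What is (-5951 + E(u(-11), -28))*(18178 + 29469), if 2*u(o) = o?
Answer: -3122832027/11 ≈ -2.8389e+8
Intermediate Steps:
u(o) = o/2
(-5951 + E(u(-11), -28))*(18178 + 29469) = (-5951 + 40/(((½)*(-11))))*(18178 + 29469) = (-5951 + 40/(-11/2))*47647 = (-5951 + 40*(-2/11))*47647 = (-5951 - 80/11)*47647 = -65541/11*47647 = -3122832027/11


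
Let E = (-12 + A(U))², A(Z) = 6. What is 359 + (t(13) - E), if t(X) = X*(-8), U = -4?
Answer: 219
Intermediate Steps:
t(X) = -8*X
E = 36 (E = (-12 + 6)² = (-6)² = 36)
359 + (t(13) - E) = 359 + (-8*13 - 1*36) = 359 + (-104 - 36) = 359 - 140 = 219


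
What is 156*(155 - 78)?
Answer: 12012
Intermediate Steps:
156*(155 - 78) = 156*77 = 12012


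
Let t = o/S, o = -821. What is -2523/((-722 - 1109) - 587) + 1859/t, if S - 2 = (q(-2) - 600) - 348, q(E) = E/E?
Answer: 1416634991/661726 ≈ 2140.8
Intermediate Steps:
q(E) = 1
S = -945 (S = 2 + ((1 - 600) - 348) = 2 + (-599 - 348) = 2 - 947 = -945)
t = 821/945 (t = -821/(-945) = -821*(-1/945) = 821/945 ≈ 0.86878)
-2523/((-722 - 1109) - 587) + 1859/t = -2523/((-722 - 1109) - 587) + 1859/(821/945) = -2523/(-1831 - 587) + 1859*(945/821) = -2523/(-2418) + 1756755/821 = -2523*(-1/2418) + 1756755/821 = 841/806 + 1756755/821 = 1416634991/661726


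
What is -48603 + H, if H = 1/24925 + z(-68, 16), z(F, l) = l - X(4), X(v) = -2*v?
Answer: -1210831574/24925 ≈ -48579.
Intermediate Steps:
z(F, l) = 8 + l (z(F, l) = l - (-2)*4 = l - 1*(-8) = l + 8 = 8 + l)
H = 598201/24925 (H = 1/24925 + (8 + 16) = 1/24925 + 24 = 598201/24925 ≈ 24.000)
-48603 + H = -48603 + 598201/24925 = -1210831574/24925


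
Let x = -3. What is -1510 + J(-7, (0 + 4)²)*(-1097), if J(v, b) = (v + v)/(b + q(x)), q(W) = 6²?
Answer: -31581/26 ≈ -1214.7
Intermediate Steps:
q(W) = 36
J(v, b) = 2*v/(36 + b) (J(v, b) = (v + v)/(b + 36) = (2*v)/(36 + b) = 2*v/(36 + b))
-1510 + J(-7, (0 + 4)²)*(-1097) = -1510 + (2*(-7)/(36 + (0 + 4)²))*(-1097) = -1510 + (2*(-7)/(36 + 4²))*(-1097) = -1510 + (2*(-7)/(36 + 16))*(-1097) = -1510 + (2*(-7)/52)*(-1097) = -1510 + (2*(-7)*(1/52))*(-1097) = -1510 - 7/26*(-1097) = -1510 + 7679/26 = -31581/26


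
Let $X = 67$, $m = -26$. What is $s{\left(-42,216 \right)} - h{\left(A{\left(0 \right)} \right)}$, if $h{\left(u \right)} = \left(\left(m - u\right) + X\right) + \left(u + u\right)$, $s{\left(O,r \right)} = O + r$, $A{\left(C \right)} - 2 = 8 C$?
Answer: $131$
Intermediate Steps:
$A{\left(C \right)} = 2 + 8 C$
$h{\left(u \right)} = 41 + u$ ($h{\left(u \right)} = \left(\left(-26 - u\right) + 67\right) + \left(u + u\right) = \left(41 - u\right) + 2 u = 41 + u$)
$s{\left(-42,216 \right)} - h{\left(A{\left(0 \right)} \right)} = \left(-42 + 216\right) - \left(41 + \left(2 + 8 \cdot 0\right)\right) = 174 - \left(41 + \left(2 + 0\right)\right) = 174 - \left(41 + 2\right) = 174 - 43 = 131$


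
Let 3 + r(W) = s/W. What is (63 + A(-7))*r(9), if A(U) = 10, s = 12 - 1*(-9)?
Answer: -146/3 ≈ -48.667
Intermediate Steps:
s = 21 (s = 12 + 9 = 21)
r(W) = -3 + 21/W
(63 + A(-7))*r(9) = (63 + 10)*(-3 + 21/9) = 73*(-3 + 21*(⅑)) = 73*(-3 + 7/3) = 73*(-⅔) = -146/3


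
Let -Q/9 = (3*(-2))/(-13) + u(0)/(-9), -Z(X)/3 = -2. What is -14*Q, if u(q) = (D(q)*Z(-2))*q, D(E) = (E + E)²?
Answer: 756/13 ≈ 58.154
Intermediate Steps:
D(E) = 4*E² (D(E) = (2*E)² = 4*E²)
Z(X) = 6 (Z(X) = -3*(-2) = 6)
u(q) = 24*q³ (u(q) = ((4*q²)*6)*q = (24*q²)*q = 24*q³)
Q = -54/13 (Q = -9*((3*(-2))/(-13) + (24*0³)/(-9)) = -9*(-6*(-1/13) + (24*0)*(-⅑)) = -9*(6/13 + 0*(-⅑)) = -9*(6/13 + 0) = -9*6/13 = -54/13 ≈ -4.1538)
-14*Q = -14*(-54/13) = 756/13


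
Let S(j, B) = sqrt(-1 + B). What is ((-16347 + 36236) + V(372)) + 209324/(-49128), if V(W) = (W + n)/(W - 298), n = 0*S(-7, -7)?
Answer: 9038586031/454434 ≈ 19890.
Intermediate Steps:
n = 0 (n = 0*sqrt(-1 - 7) = 0*sqrt(-8) = 0*(2*I*sqrt(2)) = 0)
V(W) = W/(-298 + W) (V(W) = (W + 0)/(W - 298) = W/(-298 + W))
((-16347 + 36236) + V(372)) + 209324/(-49128) = ((-16347 + 36236) + 372/(-298 + 372)) + 209324/(-49128) = (19889 + 372/74) + 209324*(-1/49128) = (19889 + 372*(1/74)) - 52331/12282 = (19889 + 186/37) - 52331/12282 = 736079/37 - 52331/12282 = 9038586031/454434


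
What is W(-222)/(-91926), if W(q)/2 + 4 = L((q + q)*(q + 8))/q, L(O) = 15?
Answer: 301/3401262 ≈ 8.8497e-5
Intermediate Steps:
W(q) = -8 + 30/q (W(q) = -8 + 2*(15/q) = -8 + 30/q)
W(-222)/(-91926) = (-8 + 30/(-222))/(-91926) = (-8 + 30*(-1/222))*(-1/91926) = (-8 - 5/37)*(-1/91926) = -301/37*(-1/91926) = 301/3401262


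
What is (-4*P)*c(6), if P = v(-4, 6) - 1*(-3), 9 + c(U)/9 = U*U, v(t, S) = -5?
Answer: 1944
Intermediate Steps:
c(U) = -81 + 9*U**2 (c(U) = -81 + 9*(U*U) = -81 + 9*U**2)
P = -2 (P = -5 - 1*(-3) = -5 + 3 = -2)
(-4*P)*c(6) = (-4*(-2))*(-81 + 9*6**2) = 8*(-81 + 9*36) = 8*(-81 + 324) = 8*243 = 1944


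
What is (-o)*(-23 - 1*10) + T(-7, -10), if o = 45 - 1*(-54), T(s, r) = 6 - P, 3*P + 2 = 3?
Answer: 9818/3 ≈ 3272.7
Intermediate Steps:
P = 1/3 (P = -2/3 + (1/3)*3 = -2/3 + 1 = 1/3 ≈ 0.33333)
T(s, r) = 17/3 (T(s, r) = 6 - 1*1/3 = 6 - 1/3 = 17/3)
o = 99 (o = 45 + 54 = 99)
(-o)*(-23 - 1*10) + T(-7, -10) = (-1*99)*(-23 - 1*10) + 17/3 = -99*(-23 - 10) + 17/3 = -99*(-33) + 17/3 = 3267 + 17/3 = 9818/3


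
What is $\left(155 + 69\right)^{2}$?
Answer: $50176$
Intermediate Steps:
$\left(155 + 69\right)^{2} = 224^{2} = 50176$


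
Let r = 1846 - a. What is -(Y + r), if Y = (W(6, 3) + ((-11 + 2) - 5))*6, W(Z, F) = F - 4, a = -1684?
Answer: -3440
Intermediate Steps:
W(Z, F) = -4 + F
Y = -90 (Y = ((-4 + 3) + ((-11 + 2) - 5))*6 = (-1 + (-9 - 5))*6 = (-1 - 14)*6 = -15*6 = -90)
r = 3530 (r = 1846 - 1*(-1684) = 1846 + 1684 = 3530)
-(Y + r) = -(-90 + 3530) = -1*3440 = -3440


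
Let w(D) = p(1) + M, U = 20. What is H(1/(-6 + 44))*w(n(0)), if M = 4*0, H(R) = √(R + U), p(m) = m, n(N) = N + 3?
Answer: √28918/38 ≈ 4.4751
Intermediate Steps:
n(N) = 3 + N
H(R) = √(20 + R) (H(R) = √(R + 20) = √(20 + R))
M = 0
w(D) = 1 (w(D) = 1 + 0 = 1)
H(1/(-6 + 44))*w(n(0)) = √(20 + 1/(-6 + 44))*1 = √(20 + 1/38)*1 = √(761/38)*1 = (√28918/38)*1 = √28918/38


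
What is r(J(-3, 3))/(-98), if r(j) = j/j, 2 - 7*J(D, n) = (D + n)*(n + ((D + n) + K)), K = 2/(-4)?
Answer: -1/98 ≈ -0.010204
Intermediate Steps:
K = -½ (K = 2*(-¼) = -½ ≈ -0.50000)
J(D, n) = 2/7 - (D + n)*(-½ + D + 2*n)/7 (J(D, n) = 2/7 - (D + n)*(n + ((D + n) - ½))/7 = 2/7 - (D + n)*(n + (-½ + D + n))/7 = 2/7 - (D + n)*(-½ + D + 2*n)/7)
r(j) = 1
r(J(-3, 3))/(-98) = 1/(-98) = -1/98*1 = -1/98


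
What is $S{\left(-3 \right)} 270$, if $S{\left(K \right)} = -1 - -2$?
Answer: $270$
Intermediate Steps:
$S{\left(K \right)} = 1$ ($S{\left(K \right)} = -1 + 2 = 1$)
$S{\left(-3 \right)} 270 = 1 \cdot 270 = 270$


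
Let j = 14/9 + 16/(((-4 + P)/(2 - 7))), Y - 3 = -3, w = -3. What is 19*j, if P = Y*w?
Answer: 3686/9 ≈ 409.56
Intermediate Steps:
Y = 0 (Y = 3 - 3 = 0)
P = 0 (P = 0*(-3) = 0)
j = 194/9 (j = 14/9 + 16/(((-4 + 0)/(2 - 7))) = 14*(⅑) + 16/((-4/(-5))) = 14/9 + 16/((-4*(-⅕))) = 14/9 + 16/(⅘) = 14/9 + 16*(5/4) = 14/9 + 20 = 194/9 ≈ 21.556)
19*j = 19*(194/9) = 3686/9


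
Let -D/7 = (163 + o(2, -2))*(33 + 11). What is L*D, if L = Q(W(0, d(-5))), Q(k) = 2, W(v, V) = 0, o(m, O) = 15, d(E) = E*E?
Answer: -109648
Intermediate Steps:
d(E) = E²
L = 2
D = -54824 (D = -7*(163 + 15)*(33 + 11) = -1246*44 = -7*7832 = -54824)
L*D = 2*(-54824) = -109648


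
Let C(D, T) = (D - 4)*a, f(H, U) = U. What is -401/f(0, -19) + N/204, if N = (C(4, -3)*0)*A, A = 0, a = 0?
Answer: 401/19 ≈ 21.105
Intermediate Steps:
C(D, T) = 0 (C(D, T) = (D - 4)*0 = (-4 + D)*0 = 0)
N = 0 (N = (0*0)*0 = 0*0 = 0)
-401/f(0, -19) + N/204 = -401/(-19) + 0/204 = -401*(-1/19) + 0*(1/204) = 401/19 + 0 = 401/19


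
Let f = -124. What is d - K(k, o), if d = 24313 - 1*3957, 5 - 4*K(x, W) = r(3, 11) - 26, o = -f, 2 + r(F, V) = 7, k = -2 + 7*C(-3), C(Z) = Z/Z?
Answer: 40699/2 ≈ 20350.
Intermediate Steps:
C(Z) = 1
k = 5 (k = -2 + 7*1 = -2 + 7 = 5)
r(F, V) = 5 (r(F, V) = -2 + 7 = 5)
o = 124 (o = -1*(-124) = 124)
K(x, W) = 13/2 (K(x, W) = 5/4 - (5 - 26)/4 = 5/4 - ¼*(-21) = 5/4 + 21/4 = 13/2)
d = 20356 (d = 24313 - 3957 = 20356)
d - K(k, o) = 20356 - 1*13/2 = 20356 - 13/2 = 40699/2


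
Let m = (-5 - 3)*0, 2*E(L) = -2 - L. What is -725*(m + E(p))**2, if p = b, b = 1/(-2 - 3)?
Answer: -2349/4 ≈ -587.25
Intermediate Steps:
b = -1/5 (b = 1/(-5) = -1/5 ≈ -0.20000)
p = -1/5 ≈ -0.20000
E(L) = -1 - L/2 (E(L) = (-2 - L)/2 = -1 - L/2)
m = 0 (m = -8*0 = 0)
-725*(m + E(p))**2 = -725*(0 + (-1 - 1/2*(-1/5)))**2 = -725*(0 + (-1 + 1/10))**2 = -725*(0 - 9/10)**2 = -725*(-9/10)**2 = -725*81/100 = -2349/4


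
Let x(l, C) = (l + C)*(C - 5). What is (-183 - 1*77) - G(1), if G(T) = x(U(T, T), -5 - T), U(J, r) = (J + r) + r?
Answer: -293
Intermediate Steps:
U(J, r) = J + 2*r
x(l, C) = (-5 + C)*(C + l) (x(l, C) = (C + l)*(-5 + C) = (-5 + C)*(C + l))
G(T) = 25 + (-5 - T)² - 10*T + 3*T*(-5 - T) (G(T) = (-5 - T)² - 5*(-5 - T) - 5*(T + 2*T) + (-5 - T)*(T + 2*T) = (-5 - T)² + (25 + 5*T) - 15*T + (-5 - T)*(3*T) = (-5 - T)² + (25 + 5*T) - 15*T + 3*T*(-5 - T) = 25 + (-5 - T)² - 10*T + 3*T*(-5 - T))
(-183 - 1*77) - G(1) = (-183 - 1*77) - (50 - 15*1 - 2*1²) = (-183 - 77) - (50 - 15 - 2*1) = -260 - (50 - 15 - 2) = -260 - 1*33 = -260 - 33 = -293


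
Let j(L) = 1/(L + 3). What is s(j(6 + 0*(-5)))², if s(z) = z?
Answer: 1/81 ≈ 0.012346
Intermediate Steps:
j(L) = 1/(3 + L)
s(j(6 + 0*(-5)))² = (1/(3 + (6 + 0*(-5))))² = (1/(3 + (6 + 0)))² = (1/(3 + 6))² = (1/9)² = (⅑)² = 1/81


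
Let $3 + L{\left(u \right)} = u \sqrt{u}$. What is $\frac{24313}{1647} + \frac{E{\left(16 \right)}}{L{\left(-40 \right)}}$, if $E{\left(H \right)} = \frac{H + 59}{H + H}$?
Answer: $\frac{49799655569}{3373530336} + \frac{375 i \sqrt{10}}{128018} \approx 14.762 + 0.0092632 i$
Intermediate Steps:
$E{\left(H \right)} = \frac{59 + H}{2 H}$
$L{\left(u \right)} = -3 + u^{\frac{3}{2}}$ ($L{\left(u \right)} = -3 + u \sqrt{u} = -3 + u^{\frac{3}{2}}$)
$\frac{24313}{1647} + \frac{E{\left(16 \right)}}{L{\left(-40 \right)}} = \frac{24313}{1647} + \frac{\frac{1}{2} \cdot \frac{1}{16} \left(59 + 16\right)}{-3 + \left(-40\right)^{\frac{3}{2}}} = 24313 \cdot \frac{1}{1647} + \frac{\frac{1}{2} \cdot \frac{1}{16} \cdot 75}{-3 - 80 i \sqrt{10}} = \frac{24313}{1647} + \frac{75}{32 \left(-3 - 80 i \sqrt{10}\right)}$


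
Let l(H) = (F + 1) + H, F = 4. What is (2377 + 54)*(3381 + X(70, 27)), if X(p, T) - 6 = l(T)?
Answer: 8311589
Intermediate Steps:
l(H) = 5 + H (l(H) = (4 + 1) + H = 5 + H)
X(p, T) = 11 + T (X(p, T) = 6 + (5 + T) = 11 + T)
(2377 + 54)*(3381 + X(70, 27)) = (2377 + 54)*(3381 + (11 + 27)) = 2431*(3381 + 38) = 2431*3419 = 8311589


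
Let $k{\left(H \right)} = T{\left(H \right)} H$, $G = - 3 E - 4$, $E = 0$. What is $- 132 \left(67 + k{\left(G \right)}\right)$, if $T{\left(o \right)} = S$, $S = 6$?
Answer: $-5676$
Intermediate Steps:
$T{\left(o \right)} = 6$
$G = -4$ ($G = \left(-3\right) 0 - 4 = 0 - 4 = -4$)
$k{\left(H \right)} = 6 H$
$- 132 \left(67 + k{\left(G \right)}\right) = - 132 \left(67 + 6 \left(-4\right)\right) = - 132 \left(67 - 24\right) = \left(-132\right) 43 = -5676$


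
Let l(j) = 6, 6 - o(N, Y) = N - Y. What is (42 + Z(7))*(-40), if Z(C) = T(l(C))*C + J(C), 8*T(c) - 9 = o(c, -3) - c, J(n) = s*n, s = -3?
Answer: -840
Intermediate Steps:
J(n) = -3*n
o(N, Y) = 6 + Y - N (o(N, Y) = 6 - (N - Y) = 6 + (Y - N) = 6 + Y - N)
T(c) = 3/2 - c/4 (T(c) = 9/8 + ((6 - 3 - c) - c)/8 = 9/8 + ((3 - c) - c)/8 = 9/8 + (3 - 2*c)/8 = 9/8 + (3/8 - c/4) = 3/2 - c/4)
Z(C) = -3*C (Z(C) = (3/2 - 1/4*6)*C - 3*C = (3/2 - 3/2)*C - 3*C = 0*C - 3*C = 0 - 3*C = -3*C)
(42 + Z(7))*(-40) = (42 - 3*7)*(-40) = (42 - 21)*(-40) = 21*(-40) = -840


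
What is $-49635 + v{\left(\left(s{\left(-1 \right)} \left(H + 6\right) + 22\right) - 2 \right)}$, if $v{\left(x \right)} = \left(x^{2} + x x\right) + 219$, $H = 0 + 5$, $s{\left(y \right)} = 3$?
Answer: $-43798$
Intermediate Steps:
$H = 5$
$v{\left(x \right)} = 219 + 2 x^{2}$ ($v{\left(x \right)} = \left(x^{2} + x^{2}\right) + 219 = 2 x^{2} + 219 = 219 + 2 x^{2}$)
$-49635 + v{\left(\left(s{\left(-1 \right)} \left(H + 6\right) + 22\right) - 2 \right)} = -49635 + \left(219 + 2 \left(\left(3 \left(5 + 6\right) + 22\right) - 2\right)^{2}\right) = -49635 + \left(219 + 2 \left(\left(3 \cdot 11 + 22\right) - 2\right)^{2}\right) = -49635 + \left(219 + 2 \left(\left(33 + 22\right) - 2\right)^{2}\right) = -49635 + \left(219 + 2 \left(55 - 2\right)^{2}\right) = -49635 + \left(219 + 2 \cdot 53^{2}\right) = -49635 + \left(219 + 2 \cdot 2809\right) = -49635 + \left(219 + 5618\right) = -49635 + 5837 = -43798$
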